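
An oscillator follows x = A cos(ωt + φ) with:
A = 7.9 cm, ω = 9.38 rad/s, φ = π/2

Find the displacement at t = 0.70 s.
x = A cos(ωt + φ) = 7.9×cos(9.38×0.7 + π/2) = -2.205 cm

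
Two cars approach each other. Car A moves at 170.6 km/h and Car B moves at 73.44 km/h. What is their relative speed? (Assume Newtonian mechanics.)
v_rel = v_A + v_B = 170.6 + 73.44 = 244.0 km/h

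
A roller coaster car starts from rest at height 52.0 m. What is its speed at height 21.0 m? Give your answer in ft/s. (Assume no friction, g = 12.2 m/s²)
mgh₁ = ½mv₂² + mgh₂ → v₂ = √(2g(h₁−h₂)) = √(2×12.2×(52−21)) = 27.5 m/s = 90.23 ft/s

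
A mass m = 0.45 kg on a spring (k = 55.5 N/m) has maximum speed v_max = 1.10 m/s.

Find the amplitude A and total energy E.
½mv²_max = ½kA² → A = v_max√(m/k) = 1.1×√(0.45/55.5) = 0.09905 m = 9.905 cm
E = ½mv²_max = ½×0.45×1.1² = 0.2723 J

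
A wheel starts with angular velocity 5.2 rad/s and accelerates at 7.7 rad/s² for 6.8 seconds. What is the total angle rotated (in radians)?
θ = ω₀t + ½αt² = 5.2×6.8 + ½×7.7×6.8² = 213.38 rad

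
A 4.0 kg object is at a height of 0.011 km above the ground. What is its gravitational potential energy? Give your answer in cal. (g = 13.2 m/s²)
PE = mgh = 4 kg × 13.2 m/s² × 11 m = 580.8 J = 138.8 cal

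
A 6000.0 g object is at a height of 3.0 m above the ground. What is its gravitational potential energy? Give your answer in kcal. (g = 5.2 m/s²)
PE = mgh = 6 kg × 5.2 m/s² × 3 m = 93.6 J = 0.02237 kcal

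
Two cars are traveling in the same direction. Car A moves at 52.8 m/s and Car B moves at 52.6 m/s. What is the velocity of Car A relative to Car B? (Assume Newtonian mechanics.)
v_rel = v_A - v_B = 52.8 - 52.6 = 0.2 m/s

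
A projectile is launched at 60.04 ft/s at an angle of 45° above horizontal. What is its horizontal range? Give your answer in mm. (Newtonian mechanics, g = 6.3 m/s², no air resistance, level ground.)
R = v₀² sin(2θ) / g (with unit conversion) = 53160.0 mm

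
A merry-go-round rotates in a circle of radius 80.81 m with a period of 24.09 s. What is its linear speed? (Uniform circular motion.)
v = 2πr/T = 2π×80.81/24.09 = 21.08 m/s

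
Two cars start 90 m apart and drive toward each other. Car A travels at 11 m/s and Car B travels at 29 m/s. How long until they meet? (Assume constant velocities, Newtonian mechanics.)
Combined speed: v_combined = 11 + 29 = 40 m/s
Time to meet: t = d/40 = 90/40 = 2.25 s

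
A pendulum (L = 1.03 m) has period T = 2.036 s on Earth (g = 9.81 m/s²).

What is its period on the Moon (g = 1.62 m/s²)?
T = 2π√(L/g), so T_moon/T_earth = √(g_earth/g_moon)
T_moon = 2π√(1.03/1.62) = 5.01 s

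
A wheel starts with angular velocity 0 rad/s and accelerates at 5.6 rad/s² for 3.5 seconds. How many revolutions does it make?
θ = ω₀t + ½αt² = 0×3.5 + ½×5.6×3.5² = 34.3 rad
Revolutions = θ/(2π) = 34.3/(2π) = 5.46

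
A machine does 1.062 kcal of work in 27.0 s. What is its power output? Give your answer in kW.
P = W/t = 4443 J / 27 s = 164.6 W = 0.1646 kW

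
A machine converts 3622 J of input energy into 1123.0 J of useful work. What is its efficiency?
η = W_out/W_in = 1123.0/3622 = 0.31 = 31.0%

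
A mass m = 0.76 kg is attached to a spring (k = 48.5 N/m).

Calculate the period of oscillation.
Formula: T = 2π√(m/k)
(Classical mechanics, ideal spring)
T = 2π√(m/k) = 2π√(0.76/48.5) = 0.7865 s; f = 1/T = 1.271 Hz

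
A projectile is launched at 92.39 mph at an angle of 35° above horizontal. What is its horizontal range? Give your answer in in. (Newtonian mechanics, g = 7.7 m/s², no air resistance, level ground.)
R = v₀² sin(2θ) / g (with unit conversion) = 8196.0 in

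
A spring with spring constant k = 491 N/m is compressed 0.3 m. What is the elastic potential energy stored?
PE = ½kx² = ½×491×0.3² = 22.09 J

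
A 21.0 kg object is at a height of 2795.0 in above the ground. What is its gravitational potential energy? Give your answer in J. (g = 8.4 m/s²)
PE = mgh = 21 kg × 8.4 m/s² × 70.99 m = 1.252e+04 J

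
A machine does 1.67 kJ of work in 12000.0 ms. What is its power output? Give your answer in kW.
P = W/t = 1670 J / 12 s = 139.2 W = 0.1392 kW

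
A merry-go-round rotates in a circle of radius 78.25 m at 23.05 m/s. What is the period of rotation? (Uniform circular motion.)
T = 2πr/v = 2π×78.25/23.05 = 21.33 s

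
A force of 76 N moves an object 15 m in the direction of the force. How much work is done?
W = Fd = 76×15 = 1140.0 J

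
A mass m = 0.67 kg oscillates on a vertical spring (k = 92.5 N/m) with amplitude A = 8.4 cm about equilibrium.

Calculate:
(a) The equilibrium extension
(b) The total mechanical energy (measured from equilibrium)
x_eq = mg/k = 0.67×9.81/92.5 = 0.07106 m = 7.106 cm
E = ½kA² = ½×92.5×(0.084)² = 0.3263 J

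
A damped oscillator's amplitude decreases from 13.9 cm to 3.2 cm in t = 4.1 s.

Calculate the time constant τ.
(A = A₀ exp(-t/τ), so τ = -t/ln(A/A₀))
A/A₀ = 3.2/13.9 = 0.2302; ln(A/A₀) = -1.469
τ = −t/ln(A/A₀) = −4.1/-1.469 = 2.792 s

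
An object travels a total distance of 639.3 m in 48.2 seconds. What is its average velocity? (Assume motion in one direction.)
v_avg = Δd / Δt = 639.3 / 48.2 = 13.26 m/s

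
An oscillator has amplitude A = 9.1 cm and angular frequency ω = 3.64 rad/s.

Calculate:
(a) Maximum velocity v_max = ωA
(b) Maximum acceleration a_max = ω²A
v_max = ωA = 3.64×0.091 = 0.3312 m/s
a_max = ω²A = 3.64²×0.091 = 1.206 m/s²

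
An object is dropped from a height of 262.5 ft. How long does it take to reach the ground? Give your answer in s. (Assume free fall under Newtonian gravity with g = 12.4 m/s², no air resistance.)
t = √(2h/g) (with unit conversion) = 3.592 s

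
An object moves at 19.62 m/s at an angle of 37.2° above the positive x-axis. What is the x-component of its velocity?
vₓ = v cos(θ) = 19.62 × cos(37.2°) = 15.63 m/s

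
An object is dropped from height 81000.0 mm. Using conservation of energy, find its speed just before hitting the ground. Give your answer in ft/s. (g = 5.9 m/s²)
mgh = ½mv² → v = √(2gh) = √(2×5.9×81) = 30.92 m/s = 101.4 ft/s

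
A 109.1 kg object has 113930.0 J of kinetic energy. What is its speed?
KE = ½mv² → v = √(2KE/m) = √(2×113930.0/109.1) = 45.7 m/s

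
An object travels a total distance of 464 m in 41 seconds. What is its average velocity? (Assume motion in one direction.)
v_avg = Δd / Δt = 464 / 41 = 11.32 m/s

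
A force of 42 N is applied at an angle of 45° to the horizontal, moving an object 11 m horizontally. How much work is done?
W = Fd cosθ = 42×11×cos(45°) = 326.68 J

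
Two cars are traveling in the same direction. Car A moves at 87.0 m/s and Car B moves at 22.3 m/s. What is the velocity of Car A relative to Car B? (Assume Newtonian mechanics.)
v_rel = v_A - v_B = 87.0 - 22.3 = 64.7 m/s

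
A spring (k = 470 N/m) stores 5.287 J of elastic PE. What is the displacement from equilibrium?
PE = ½kx² → x = √(2PE/k) = √(2×5.287/470) = 0.15 m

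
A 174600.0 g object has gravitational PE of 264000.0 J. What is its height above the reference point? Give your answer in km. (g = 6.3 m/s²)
PE = mgh → h = PE/(mg) = 2.64e+05 J / (174.6 kg × 6.3 m/s²) = 240 m = 0.24 km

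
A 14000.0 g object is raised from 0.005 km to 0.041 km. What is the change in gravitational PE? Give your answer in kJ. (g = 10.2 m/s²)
ΔPE = mg(h₂ − h₁) = 14 kg × 10.2 m/s² × (41 − 5) m = 5141 J = 5.141 kJ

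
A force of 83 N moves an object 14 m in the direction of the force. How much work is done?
W = Fd = 83×14 = 1162.0 J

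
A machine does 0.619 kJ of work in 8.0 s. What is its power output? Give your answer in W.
P = W/t = 619 J / 8 s = 77.38 W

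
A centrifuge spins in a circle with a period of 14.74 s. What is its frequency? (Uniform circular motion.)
f = 1/T = 1/14.74 = 0.0678 Hz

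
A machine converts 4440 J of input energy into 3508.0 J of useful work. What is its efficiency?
η = W_out/W_in = 3508.0/4440 = 0.7901 = 79.01%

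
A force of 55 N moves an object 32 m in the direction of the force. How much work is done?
W = Fd = 55×32 = 1760.0 J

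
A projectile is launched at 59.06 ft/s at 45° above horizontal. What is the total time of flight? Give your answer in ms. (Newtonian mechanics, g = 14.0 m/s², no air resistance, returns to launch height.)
T = 2v₀sin(θ)/g (with unit conversion) = 1818.0 ms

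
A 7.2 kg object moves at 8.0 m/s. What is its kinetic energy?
KE = ½mv² = ½×7.2×8.0² = 230.4 J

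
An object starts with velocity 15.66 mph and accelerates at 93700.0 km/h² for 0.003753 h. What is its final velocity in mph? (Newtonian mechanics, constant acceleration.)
v = v₀ + at (with unit conversion) = 234.2 mph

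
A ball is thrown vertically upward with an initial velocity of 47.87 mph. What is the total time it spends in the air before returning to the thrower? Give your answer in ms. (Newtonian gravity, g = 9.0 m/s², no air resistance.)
t_total = 2v₀/g (with unit conversion) = 4756.0 ms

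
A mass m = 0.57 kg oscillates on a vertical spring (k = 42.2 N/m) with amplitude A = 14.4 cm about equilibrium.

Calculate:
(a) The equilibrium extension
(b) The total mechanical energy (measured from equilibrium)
x_eq = mg/k = 0.57×9.81/42.2 = 0.1325 m = 13.25 cm
E = ½kA² = ½×42.2×(0.144)² = 0.4375 J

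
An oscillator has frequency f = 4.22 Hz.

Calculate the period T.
T = 1/f = 1/4.22 = 0.237 s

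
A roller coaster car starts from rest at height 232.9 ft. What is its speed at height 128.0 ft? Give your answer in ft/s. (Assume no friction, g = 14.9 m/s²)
mgh₁ = ½mv₂² + mgh₂ → v₂ = √(2g(h₁−h₂)) = √(2×14.9×(70.99−39.01)) = 30.87 m/s = 101.3 ft/s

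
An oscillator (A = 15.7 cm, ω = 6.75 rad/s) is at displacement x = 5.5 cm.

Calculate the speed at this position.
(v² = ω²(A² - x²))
v = ω√(A² − x²) = 6.75×√(0.157² − 0.055²) = 0.9926 m/s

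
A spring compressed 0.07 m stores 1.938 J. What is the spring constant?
PE = ½kx² → k = 2PE/x² = 2×1.938/0.07² = 791.0 N/m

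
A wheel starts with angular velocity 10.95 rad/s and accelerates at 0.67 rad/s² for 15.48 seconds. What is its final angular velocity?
ω = ω₀ + αt = 10.95 + 0.67 × 15.48 = 21.32 rad/s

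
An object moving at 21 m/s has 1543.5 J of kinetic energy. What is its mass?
KE = ½mv² → m = 2KE/v² = 2×1543.5/21² = 7.0 kg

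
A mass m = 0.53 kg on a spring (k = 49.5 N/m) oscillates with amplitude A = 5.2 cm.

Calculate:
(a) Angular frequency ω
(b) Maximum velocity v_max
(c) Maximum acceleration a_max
ω = √(k/m) = √(49.5/0.53) = 9.664 rad/s
v_max = ωA = 9.664×0.052 = 0.5025 m/s
a_max = ω²A = 9.664²×0.052 = 4.857 m/s²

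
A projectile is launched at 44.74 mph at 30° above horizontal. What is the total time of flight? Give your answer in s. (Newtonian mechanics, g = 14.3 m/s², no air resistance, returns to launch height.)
T = 2v₀sin(θ)/g (with unit conversion) = 1.399 s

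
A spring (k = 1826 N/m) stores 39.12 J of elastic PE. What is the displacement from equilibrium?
PE = ½kx² → x = √(2PE/k) = √(2×39.12/1826) = 0.207 m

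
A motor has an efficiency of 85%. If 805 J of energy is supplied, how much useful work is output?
W_out = η × W_in = 0.85 × 805 = 684.25 J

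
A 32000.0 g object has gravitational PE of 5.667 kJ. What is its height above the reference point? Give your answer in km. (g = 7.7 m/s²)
PE = mgh → h = PE/(mg) = 5667 J / (32 kg × 7.7 m/s²) = 23 m = 0.023 km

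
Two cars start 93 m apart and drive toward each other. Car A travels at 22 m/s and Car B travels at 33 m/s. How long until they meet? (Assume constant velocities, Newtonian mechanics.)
Combined speed: v_combined = 22 + 33 = 55 m/s
Time to meet: t = d/55 = 93/55 = 1.69 s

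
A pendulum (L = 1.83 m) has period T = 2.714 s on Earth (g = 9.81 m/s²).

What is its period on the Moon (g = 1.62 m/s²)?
T = 2π√(L/g), so T_moon/T_earth = √(g_earth/g_moon)
T_moon = 2π√(1.83/1.62) = 6.678 s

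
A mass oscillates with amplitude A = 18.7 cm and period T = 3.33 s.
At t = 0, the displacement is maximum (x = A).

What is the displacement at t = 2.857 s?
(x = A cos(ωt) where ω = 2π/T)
ω = 2π/T = 2π/3.33 = 1.887 rad/s
x = A cos(ωt) = 18.7×cos(1.887×2.857) = 11.73 cm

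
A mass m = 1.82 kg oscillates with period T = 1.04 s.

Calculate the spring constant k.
T = 2π√(m/k) → k = m(2π/T)² = 1.82×(2π/1.04)² = 66.43 N/m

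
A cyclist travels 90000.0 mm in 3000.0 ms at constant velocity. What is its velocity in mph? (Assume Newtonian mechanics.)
v = d/t (with unit conversion) = 67.11 mph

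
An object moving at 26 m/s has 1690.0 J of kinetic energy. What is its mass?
KE = ½mv² → m = 2KE/v² = 2×1690.0/26² = 5.0 kg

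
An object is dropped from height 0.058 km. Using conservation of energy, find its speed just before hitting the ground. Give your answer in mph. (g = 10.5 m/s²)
mgh = ½mv² → v = √(2gh) = √(2×10.5×58) = 34.9 m/s = 78.07 mph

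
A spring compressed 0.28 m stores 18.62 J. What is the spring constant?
PE = ½kx² → k = 2PE/x² = 2×18.62/0.28² = 475.0 N/m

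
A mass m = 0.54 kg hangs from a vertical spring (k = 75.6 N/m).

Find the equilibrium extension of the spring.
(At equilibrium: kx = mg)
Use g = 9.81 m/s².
x_eq = mg/k = 0.54×9.81/75.6 = 0.07007 m = 7.007 cm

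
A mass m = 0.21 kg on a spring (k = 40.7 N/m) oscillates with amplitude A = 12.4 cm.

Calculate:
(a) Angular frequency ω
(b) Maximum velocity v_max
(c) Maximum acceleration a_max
ω = √(k/m) = √(40.7/0.21) = 13.92 rad/s
v_max = ωA = 13.92×0.124 = 1.726 m/s
a_max = ω²A = 13.92²×0.124 = 24.03 m/s²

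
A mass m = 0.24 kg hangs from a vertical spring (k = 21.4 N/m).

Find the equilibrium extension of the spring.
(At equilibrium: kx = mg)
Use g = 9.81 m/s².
x_eq = mg/k = 0.24×9.81/21.4 = 0.11 m = 11 cm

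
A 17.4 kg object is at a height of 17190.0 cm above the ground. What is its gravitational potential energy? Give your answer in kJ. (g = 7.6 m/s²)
PE = mgh = 17.4 kg × 7.6 m/s² × 171.9 m = 2.273e+04 J = 22.73 kJ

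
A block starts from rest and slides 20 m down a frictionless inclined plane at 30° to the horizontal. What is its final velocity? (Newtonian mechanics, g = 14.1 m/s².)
a = g sin(θ) = 14.1 × sin(30°) = 7.05 m/s²
v = √(2ad) = √(2 × 7.05 × 20) = 16.79 m/s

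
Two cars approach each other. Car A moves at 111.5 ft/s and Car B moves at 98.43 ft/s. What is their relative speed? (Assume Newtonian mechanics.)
v_rel = v_A + v_B = 111.5 + 98.43 = 209.9 ft/s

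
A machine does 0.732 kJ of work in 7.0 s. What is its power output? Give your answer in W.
P = W/t = 732 J / 7 s = 104.6 W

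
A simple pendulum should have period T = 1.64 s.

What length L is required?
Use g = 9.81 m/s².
T = 2π√(L/g) → L = g(T/2π)² = 9.81×(1.64/2π)² = 0.6683 m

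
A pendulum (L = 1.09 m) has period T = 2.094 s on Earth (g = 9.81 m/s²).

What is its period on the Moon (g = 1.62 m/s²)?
T = 2π√(L/g), so T_moon/T_earth = √(g_earth/g_moon)
T_moon = 2π√(1.09/1.62) = 5.154 s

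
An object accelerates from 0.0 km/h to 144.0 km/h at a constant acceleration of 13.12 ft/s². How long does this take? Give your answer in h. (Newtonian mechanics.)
t = (v - v₀)/a (with unit conversion) = 0.002778 h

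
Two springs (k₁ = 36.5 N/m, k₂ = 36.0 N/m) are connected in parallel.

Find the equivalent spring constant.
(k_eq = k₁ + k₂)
k_eq = k₁ + k₂ = 36.5 + 36.0 = 72.5 N/m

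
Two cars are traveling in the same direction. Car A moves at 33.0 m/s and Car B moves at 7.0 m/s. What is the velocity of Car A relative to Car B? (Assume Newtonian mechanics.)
v_rel = v_A - v_B = 33.0 - 7.0 = 26.0 m/s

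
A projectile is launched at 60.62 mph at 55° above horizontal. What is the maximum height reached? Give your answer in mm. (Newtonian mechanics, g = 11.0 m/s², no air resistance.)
H = v₀²sin²(θ)/(2g) (with unit conversion) = 22400.0 mm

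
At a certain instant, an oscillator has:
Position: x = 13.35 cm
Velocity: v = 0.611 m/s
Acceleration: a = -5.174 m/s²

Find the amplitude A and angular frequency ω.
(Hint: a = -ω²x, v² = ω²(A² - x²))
a = −ω²x → ω = √(|a|/x) = √(5.174/0.1335) = 6.225 rad/s
v² = ω²(A² − x²) → A = √(x² + v²/ω²) = √(0.1335² + 0.611²/6.225²) = 0.1657 m = 16.57 cm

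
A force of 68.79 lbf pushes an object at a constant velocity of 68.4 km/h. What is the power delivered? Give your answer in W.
P = Fv = 306 N × 19 m/s = 5814 W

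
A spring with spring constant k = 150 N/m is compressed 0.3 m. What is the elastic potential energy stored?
PE = ½kx² = ½×150×0.3² = 6.75 J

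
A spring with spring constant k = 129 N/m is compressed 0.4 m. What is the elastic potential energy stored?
PE = ½kx² = ½×129×0.4² = 10.32 J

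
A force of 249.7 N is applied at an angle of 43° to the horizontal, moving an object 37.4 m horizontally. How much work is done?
W = Fd cosθ = 249.7×37.4×cos(43°) = 6830.0 J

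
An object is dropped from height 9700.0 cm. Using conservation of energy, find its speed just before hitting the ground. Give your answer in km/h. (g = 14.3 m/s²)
mgh = ½mv² → v = √(2gh) = √(2×14.3×97) = 52.67 m/s = 189.6 km/h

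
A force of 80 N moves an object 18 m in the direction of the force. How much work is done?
W = Fd = 80×18 = 1440.0 J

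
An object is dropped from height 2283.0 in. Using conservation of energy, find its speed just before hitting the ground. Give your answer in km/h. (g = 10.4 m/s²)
mgh = ½mv² → v = √(2gh) = √(2×10.4×57.99) = 34.73 m/s = 125.0 km/h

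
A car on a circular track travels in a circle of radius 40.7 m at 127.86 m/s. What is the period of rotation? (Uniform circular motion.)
T = 2πr/v = 2π×40.7/127.86 = 2.0 s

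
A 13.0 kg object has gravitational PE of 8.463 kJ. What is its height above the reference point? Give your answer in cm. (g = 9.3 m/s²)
PE = mgh → h = PE/(mg) = 8463 J / (13 kg × 9.3 m/s²) = 70 m = 7000.0 cm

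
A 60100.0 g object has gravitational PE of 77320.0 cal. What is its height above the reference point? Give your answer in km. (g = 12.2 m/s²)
PE = mgh → h = PE/(mg) = 3.235e+05 J / (60.1 kg × 12.2 m/s²) = 441.2 m = 0.4412 km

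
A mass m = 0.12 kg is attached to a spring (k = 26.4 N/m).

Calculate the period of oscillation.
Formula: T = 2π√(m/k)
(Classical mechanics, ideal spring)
T = 2π√(m/k) = 2π√(0.12/26.4) = 0.4236 s; f = 1/T = 2.361 Hz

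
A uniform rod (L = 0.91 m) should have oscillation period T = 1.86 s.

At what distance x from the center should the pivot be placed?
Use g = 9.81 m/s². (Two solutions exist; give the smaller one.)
T = 2π√((L²/12 + x²)/(gx)). Let c = T²g/(4π²) = 0.8597.
x² − cx + L²/12 = 0 → x = (c − √(c² − L²/3))/2 = 0.08961 m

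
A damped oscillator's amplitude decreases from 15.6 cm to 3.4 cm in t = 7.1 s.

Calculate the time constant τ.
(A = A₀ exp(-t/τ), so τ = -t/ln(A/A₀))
A/A₀ = 3.4/15.6 = 0.2179; ln(A/A₀) = -1.523
τ = −t/ln(A/A₀) = −7.1/-1.523 = 4.66 s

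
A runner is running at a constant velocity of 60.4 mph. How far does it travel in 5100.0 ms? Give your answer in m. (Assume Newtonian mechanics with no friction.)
d = vt (with unit conversion) = 137.7 m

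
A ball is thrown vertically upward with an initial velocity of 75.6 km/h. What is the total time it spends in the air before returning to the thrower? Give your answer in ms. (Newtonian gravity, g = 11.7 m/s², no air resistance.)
t_total = 2v₀/g (with unit conversion) = 3590.0 ms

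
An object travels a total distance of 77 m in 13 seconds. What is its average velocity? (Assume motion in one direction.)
v_avg = Δd / Δt = 77 / 13 = 5.92 m/s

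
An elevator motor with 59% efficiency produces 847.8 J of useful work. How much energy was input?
W_in = W_out/η = 847.8/0.59 = 1436.9 J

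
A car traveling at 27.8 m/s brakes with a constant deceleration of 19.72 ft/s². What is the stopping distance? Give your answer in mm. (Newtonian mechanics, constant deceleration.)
d = v₀² / (2a) (with unit conversion) = 64290.0 mm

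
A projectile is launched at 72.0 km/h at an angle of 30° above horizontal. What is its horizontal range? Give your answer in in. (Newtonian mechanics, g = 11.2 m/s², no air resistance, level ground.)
R = v₀² sin(2θ) / g (with unit conversion) = 1218.0 in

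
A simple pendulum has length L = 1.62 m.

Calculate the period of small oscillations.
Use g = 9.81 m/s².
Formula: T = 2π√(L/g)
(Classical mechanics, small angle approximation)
T = 2π√(L/g) = 2π√(1.62/9.81) = 2.553 s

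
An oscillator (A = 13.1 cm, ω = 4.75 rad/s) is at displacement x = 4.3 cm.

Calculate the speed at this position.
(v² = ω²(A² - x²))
v = ω√(A² − x²) = 4.75×√(0.131² − 0.043²) = 0.5878 m/s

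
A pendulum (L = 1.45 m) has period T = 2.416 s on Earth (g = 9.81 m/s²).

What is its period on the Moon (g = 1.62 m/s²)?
T = 2π√(L/g), so T_moon/T_earth = √(g_earth/g_moon)
T_moon = 2π√(1.45/1.62) = 5.944 s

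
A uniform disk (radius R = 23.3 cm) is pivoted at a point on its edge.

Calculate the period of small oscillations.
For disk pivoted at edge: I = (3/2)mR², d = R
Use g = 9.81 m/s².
I/m = (3/2)R² = 0.08143 m²; d = R = 0.233 m
T = 2π√((3/2)R²/(gR)) = 2π√(3R/(2g)) = 1.186 s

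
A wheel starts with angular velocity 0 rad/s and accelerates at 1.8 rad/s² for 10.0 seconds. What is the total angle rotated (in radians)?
θ = ω₀t + ½αt² = 0×10.0 + ½×1.8×10.0² = 90.0 rad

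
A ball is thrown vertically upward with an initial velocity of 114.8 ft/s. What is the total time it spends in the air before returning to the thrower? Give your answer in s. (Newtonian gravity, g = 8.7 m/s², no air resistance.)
t_total = 2v₀/g (with unit conversion) = 8.044 s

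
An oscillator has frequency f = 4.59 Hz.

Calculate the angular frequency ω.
ω = 2πf = 2π×4.59 = 28.84 rad/s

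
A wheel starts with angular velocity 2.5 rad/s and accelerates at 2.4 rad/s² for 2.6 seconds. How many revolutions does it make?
θ = ω₀t + ½αt² = 2.5×2.6 + ½×2.4×2.6² = 14.61 rad
Revolutions = θ/(2π) = 14.61/(2π) = 2.33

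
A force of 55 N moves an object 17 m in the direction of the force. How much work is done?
W = Fd = 55×17 = 935.0 J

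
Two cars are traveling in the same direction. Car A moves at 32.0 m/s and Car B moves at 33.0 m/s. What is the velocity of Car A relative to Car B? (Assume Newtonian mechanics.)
v_rel = v_A - v_B = 32.0 - 33.0 = -1.0 m/s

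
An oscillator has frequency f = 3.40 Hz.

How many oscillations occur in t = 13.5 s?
n = f×t = 3.4×13.5 = 45.9 oscillations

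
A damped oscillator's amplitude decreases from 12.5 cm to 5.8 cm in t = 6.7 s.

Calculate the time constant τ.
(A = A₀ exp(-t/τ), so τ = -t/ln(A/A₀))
A/A₀ = 5.8/12.5 = 0.464; ln(A/A₀) = -0.7679
τ = −t/ln(A/A₀) = −6.7/-0.7679 = 8.725 s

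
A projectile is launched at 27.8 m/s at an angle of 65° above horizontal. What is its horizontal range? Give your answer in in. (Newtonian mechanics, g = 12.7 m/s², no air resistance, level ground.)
R = v₀² sin(2θ) / g (with unit conversion) = 1835.0 in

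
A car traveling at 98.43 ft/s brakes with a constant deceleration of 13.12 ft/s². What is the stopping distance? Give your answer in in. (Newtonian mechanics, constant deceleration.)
d = v₀² / (2a) (with unit conversion) = 4431.0 in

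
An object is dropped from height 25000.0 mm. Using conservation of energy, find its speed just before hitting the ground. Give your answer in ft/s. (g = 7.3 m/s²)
mgh = ½mv² → v = √(2gh) = √(2×7.3×25) = 19.1 m/s = 62.68 ft/s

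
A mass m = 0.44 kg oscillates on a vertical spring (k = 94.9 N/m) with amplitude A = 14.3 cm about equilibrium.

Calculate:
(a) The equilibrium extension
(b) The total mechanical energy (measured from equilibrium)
x_eq = mg/k = 0.44×9.81/94.9 = 0.04548 m = 4.548 cm
E = ½kA² = ½×94.9×(0.143)² = 0.9703 J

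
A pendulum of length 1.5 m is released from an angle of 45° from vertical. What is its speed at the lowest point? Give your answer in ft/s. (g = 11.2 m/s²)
h = L(1 − cosθ) = 1.5×(1 − cos45°) = 0.4393 m
v = √(2gh) = √(2×11.2×0.4393) = 3.137 m/s = 10.29 ft/s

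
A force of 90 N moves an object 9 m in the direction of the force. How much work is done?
W = Fd = 90×9 = 810.0 J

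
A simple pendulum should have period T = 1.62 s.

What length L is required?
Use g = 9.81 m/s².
T = 2π√(L/g) → L = g(T/2π)² = 9.81×(1.62/2π)² = 0.6521 m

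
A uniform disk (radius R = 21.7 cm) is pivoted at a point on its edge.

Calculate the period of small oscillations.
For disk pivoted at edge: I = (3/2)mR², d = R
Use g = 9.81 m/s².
I/m = (3/2)R² = 0.07063 m²; d = R = 0.217 m
T = 2π√((3/2)R²/(gR)) = 2π√(3R/(2g)) = 1.145 s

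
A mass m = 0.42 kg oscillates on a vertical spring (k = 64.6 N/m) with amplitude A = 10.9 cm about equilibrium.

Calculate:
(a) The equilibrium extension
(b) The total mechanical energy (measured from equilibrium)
x_eq = mg/k = 0.42×9.81/64.6 = 0.06378 m = 6.378 cm
E = ½kA² = ½×64.6×(0.109)² = 0.3838 J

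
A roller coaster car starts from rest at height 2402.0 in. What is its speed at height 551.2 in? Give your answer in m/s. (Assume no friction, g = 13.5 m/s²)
mgh₁ = ½mv₂² + mgh₂ → v₂ = √(2g(h₁−h₂)) = √(2×13.5×(61.01−14)) = 35.63 m/s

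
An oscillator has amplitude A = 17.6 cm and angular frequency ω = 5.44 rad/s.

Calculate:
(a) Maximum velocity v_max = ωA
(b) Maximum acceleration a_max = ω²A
v_max = ωA = 5.44×0.176 = 0.9574 m/s
a_max = ω²A = 5.44²×0.176 = 5.208 m/s²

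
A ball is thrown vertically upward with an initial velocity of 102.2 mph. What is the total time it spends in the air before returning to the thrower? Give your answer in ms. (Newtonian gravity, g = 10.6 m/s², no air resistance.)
t_total = 2v₀/g (with unit conversion) = 8620.0 ms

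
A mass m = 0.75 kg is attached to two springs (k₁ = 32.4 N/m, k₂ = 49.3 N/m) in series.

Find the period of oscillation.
k_eq = k₁k₂/(k₁+k₂) = 19.55 N/m
T = 2π√(m/k_eq) = 2π√(0.75/19.55) = 1.231 s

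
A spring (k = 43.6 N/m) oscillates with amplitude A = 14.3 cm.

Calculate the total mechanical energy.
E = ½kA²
E = ½kA² = ½×43.6×(0.143)² = 0.4458 J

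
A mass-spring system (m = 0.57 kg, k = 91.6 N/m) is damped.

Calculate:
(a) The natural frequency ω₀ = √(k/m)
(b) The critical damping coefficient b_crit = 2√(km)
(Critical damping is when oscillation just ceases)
ω₀ = √(k/m) = √(91.6/0.57) = 12.68 rad/s
b_crit = 2√(km) = 2√(91.6×0.57) = 14.45 kg/s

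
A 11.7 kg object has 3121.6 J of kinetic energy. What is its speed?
KE = ½mv² → v = √(2KE/m) = √(2×3121.6/11.7) = 23.1 m/s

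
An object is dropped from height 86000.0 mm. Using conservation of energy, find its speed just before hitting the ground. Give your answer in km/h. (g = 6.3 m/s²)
mgh = ½mv² → v = √(2gh) = √(2×6.3×86) = 32.92 m/s = 118.5 km/h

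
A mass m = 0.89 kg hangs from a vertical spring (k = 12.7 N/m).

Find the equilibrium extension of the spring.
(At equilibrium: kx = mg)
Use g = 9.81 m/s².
x_eq = mg/k = 0.89×9.81/12.7 = 0.6875 m = 68.75 cm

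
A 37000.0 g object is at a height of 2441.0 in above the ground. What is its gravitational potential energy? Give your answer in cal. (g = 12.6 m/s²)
PE = mgh = 37 kg × 12.6 m/s² × 62 m = 2.891e+04 J = 6908.0 cal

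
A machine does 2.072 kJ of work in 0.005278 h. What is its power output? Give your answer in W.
P = W/t = 2072 J / 19 s = 109 W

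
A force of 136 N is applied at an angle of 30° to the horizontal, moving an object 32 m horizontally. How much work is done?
W = Fd cosθ = 136×32×cos(30°) = 3768.9 J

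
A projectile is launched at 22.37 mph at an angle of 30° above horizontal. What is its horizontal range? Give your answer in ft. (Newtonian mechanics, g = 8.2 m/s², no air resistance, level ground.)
R = v₀² sin(2θ) / g (with unit conversion) = 34.65 ft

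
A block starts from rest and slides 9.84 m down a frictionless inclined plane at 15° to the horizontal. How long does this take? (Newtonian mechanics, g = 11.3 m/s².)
a = g sin(θ) = 11.3 × sin(15°) = 2.92 m/s²
t = √(2d/a) = √(2 × 9.84 / 2.92) = 2.59 s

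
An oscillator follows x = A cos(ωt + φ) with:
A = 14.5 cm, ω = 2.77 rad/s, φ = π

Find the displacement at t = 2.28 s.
x = A cos(ωt + φ) = 14.5×cos(2.77×2.28 + π) = -14.49 cm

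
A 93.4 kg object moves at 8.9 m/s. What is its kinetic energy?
KE = ½mv² = ½×93.4×8.9² = 3699.107 J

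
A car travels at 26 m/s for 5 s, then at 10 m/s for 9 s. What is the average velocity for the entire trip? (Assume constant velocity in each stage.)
d₁ = v₁t₁ = 26 × 5 = 130 m
d₂ = v₂t₂ = 10 × 9 = 90 m
d_total = 220 m, t_total = 14 s
v_avg = d_total/t_total = 220/14 = 15.71 m/s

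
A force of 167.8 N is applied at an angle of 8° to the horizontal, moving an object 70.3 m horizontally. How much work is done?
W = Fd cosθ = 167.8×70.3×cos(8°) = 11682.0 J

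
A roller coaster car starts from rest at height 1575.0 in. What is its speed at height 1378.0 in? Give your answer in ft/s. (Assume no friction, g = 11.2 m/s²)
mgh₁ = ½mv₂² + mgh₂ → v₂ = √(2g(h₁−h₂)) = √(2×11.2×(40−35)) = 10.59 m/s = 34.73 ft/s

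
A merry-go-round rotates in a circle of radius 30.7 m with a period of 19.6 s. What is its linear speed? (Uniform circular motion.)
v = 2πr/T = 2π×30.7/19.6 = 9.84 m/s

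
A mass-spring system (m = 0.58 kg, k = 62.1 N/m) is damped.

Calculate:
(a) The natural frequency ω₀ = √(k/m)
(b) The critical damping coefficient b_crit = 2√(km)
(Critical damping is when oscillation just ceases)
ω₀ = √(k/m) = √(62.1/0.58) = 10.35 rad/s
b_crit = 2√(km) = 2√(62.1×0.58) = 12 kg/s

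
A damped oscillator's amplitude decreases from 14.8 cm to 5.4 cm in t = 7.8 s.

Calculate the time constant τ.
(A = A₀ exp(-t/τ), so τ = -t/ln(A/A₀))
A/A₀ = 5.4/14.8 = 0.3649; ln(A/A₀) = -1.008
τ = −t/ln(A/A₀) = −7.8/-1.008 = 7.736 s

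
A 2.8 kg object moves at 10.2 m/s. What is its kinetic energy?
KE = ½mv² = ½×2.8×10.2² = 145.656 J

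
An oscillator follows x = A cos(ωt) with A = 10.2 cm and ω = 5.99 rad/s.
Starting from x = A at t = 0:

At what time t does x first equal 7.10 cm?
cos(ωt) = x/A = 7.1/10.2 = 0.6961
ωt = arccos(0.6961) = 0.8009 rad
t = 0.8009/5.99 = 0.1337 s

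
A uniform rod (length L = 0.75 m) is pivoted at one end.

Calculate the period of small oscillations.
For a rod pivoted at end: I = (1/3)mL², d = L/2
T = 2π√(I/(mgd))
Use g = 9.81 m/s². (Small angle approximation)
I/m = (1/3)L² = 0.1875 m²; d = L/2 = 0.375 m
T = 2π√(I/(mgd)) = 2π√(0.1875/(9.81×0.375)) = 1.419 s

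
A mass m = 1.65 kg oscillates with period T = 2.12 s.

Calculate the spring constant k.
T = 2π√(m/k) → k = m(2π/T)² = 1.65×(2π/2.12)² = 14.49 N/m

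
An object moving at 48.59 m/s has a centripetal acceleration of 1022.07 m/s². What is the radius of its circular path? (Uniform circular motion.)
r = v²/a_c = 48.59²/1022.07 = 2.31 m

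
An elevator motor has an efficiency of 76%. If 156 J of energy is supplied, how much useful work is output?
W_out = η × W_in = 0.76 × 156 = 118.56 J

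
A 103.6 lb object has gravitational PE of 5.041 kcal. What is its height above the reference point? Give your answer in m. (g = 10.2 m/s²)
PE = mgh → h = PE/(mg) = 2.109e+04 J / (46.99 kg × 10.2 m/s²) = 44 m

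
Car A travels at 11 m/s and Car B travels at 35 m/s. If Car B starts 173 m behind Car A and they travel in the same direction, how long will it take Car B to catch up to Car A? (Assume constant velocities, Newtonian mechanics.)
Relative speed: v_rel = 35 - 11 = 24 m/s
Time to catch: t = d₀/v_rel = 173/24 = 7.21 s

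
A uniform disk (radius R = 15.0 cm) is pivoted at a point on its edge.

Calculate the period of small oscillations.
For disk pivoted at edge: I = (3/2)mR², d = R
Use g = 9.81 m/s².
I/m = (3/2)R² = 0.03375 m²; d = R = 0.15 m
T = 2π√((3/2)R²/(gR)) = 2π√(3R/(2g)) = 0.9516 s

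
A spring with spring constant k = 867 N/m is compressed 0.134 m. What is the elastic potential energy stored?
PE = ½kx² = ½×867×0.134² = 7.784 J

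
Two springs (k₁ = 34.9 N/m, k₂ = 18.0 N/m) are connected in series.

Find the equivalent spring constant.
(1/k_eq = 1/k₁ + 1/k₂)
1/k_eq = 1/34.9 + 1/18.0 = 0.084209; k_eq = 11.88 N/m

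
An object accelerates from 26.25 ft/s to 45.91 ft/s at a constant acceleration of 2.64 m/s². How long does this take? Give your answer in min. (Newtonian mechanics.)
t = (v - v₀)/a (with unit conversion) = 0.03783 min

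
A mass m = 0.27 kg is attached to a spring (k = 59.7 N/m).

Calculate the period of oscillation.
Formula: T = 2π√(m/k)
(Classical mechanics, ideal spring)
T = 2π√(m/k) = 2π√(0.27/59.7) = 0.4225 s; f = 1/T = 2.367 Hz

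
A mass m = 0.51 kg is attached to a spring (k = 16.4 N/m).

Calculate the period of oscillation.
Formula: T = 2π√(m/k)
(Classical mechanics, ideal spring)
T = 2π√(m/k) = 2π√(0.51/16.4) = 1.108 s; f = 1/T = 0.9025 Hz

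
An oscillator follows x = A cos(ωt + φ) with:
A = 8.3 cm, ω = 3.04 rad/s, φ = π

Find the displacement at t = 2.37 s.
x = A cos(ωt + φ) = 8.3×cos(3.04×2.37 + π) = -5.018 cm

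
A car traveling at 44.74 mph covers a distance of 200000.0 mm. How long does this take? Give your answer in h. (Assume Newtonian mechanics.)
t = d/v (with unit conversion) = 0.002778 h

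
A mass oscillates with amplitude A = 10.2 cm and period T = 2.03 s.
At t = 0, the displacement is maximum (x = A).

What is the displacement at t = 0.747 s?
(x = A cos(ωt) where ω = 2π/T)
ω = 2π/T = 2π/2.03 = 3.095 rad/s
x = A cos(ωt) = 10.2×cos(3.095×0.747) = -6.887 cm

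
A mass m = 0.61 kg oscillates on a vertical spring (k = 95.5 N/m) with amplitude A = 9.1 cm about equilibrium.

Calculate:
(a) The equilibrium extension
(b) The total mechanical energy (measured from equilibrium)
x_eq = mg/k = 0.61×9.81/95.5 = 0.06266 m = 6.266 cm
E = ½kA² = ½×95.5×(0.091)² = 0.3954 J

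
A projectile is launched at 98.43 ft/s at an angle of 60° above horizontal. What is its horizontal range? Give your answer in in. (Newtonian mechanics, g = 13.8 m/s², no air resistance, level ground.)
R = v₀² sin(2θ) / g (with unit conversion) = 2224.0 in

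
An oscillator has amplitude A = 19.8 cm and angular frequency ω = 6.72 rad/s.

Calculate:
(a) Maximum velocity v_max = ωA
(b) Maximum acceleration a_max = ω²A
v_max = ωA = 6.72×0.198 = 1.331 m/s
a_max = ω²A = 6.72²×0.198 = 8.941 m/s²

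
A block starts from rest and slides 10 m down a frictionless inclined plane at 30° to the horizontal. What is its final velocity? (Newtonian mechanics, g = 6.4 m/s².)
a = g sin(θ) = 6.4 × sin(30°) = 3.2 m/s²
v = √(2ad) = √(2 × 3.2 × 10) = 8.0 m/s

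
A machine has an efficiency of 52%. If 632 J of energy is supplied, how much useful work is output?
W_out = η × W_in = 0.52 × 632 = 328.64 J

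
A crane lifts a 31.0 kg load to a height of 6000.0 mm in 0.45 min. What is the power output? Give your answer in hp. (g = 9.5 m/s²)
W = mgh = 31×9.5×6 = 1767 J
P = W/t = 1767/27 = 65.44 W = 0.08776 hp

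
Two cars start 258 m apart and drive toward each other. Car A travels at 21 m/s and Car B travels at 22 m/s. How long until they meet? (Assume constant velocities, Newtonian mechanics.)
Combined speed: v_combined = 21 + 22 = 43 m/s
Time to meet: t = d/43 = 258/43 = 6.0 s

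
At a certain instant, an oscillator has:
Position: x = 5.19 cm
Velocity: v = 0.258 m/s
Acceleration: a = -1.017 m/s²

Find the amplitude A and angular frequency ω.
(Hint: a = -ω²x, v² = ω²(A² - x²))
a = −ω²x → ω = √(|a|/x) = √(1.017/0.0519) = 4.427 rad/s
v² = ω²(A² − x²) → A = √(x² + v²/ω²) = √(0.0519² + 0.258²/4.427²) = 0.07804 m = 7.804 cm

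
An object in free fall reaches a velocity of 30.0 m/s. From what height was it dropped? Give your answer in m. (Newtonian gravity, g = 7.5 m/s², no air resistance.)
h = v²/(2g) = 60.0 m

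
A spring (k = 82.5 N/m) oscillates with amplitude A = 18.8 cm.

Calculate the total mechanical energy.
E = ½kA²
E = ½kA² = ½×82.5×(0.188)² = 1.458 J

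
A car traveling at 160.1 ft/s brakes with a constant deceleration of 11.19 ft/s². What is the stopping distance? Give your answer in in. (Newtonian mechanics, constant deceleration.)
d = v₀² / (2a) (with unit conversion) = 13740.0 in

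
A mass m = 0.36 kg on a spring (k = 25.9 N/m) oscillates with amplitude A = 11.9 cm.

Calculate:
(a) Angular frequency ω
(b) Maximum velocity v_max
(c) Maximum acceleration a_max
ω = √(k/m) = √(25.9/0.36) = 8.482 rad/s
v_max = ωA = 8.482×0.119 = 1.009 m/s
a_max = ω²A = 8.482²×0.119 = 8.561 m/s²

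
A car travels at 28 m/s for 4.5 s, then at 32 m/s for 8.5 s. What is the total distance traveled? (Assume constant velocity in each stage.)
d₁ = v₁t₁ = 28 × 4.5 = 126 m
d₂ = v₂t₂ = 32 × 8.5 = 272 m
d_total = 126 + 272 = 398.0 m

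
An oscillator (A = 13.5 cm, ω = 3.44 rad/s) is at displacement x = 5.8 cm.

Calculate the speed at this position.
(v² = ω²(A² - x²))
v = ω√(A² − x²) = 3.44×√(0.135² − 0.058²) = 0.4194 m/s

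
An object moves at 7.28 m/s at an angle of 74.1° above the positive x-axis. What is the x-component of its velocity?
vₓ = v cos(θ) = 7.28 × cos(74.1°) = 1.99 m/s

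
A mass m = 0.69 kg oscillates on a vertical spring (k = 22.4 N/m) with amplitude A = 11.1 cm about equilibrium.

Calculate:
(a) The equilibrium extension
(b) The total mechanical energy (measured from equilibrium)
x_eq = mg/k = 0.69×9.81/22.4 = 0.3022 m = 30.22 cm
E = ½kA² = ½×22.4×(0.111)² = 0.138 J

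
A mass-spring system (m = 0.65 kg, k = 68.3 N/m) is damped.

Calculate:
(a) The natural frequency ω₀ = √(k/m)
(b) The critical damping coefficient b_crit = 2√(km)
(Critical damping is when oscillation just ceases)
ω₀ = √(k/m) = √(68.3/0.65) = 10.25 rad/s
b_crit = 2√(km) = 2√(68.3×0.65) = 13.33 kg/s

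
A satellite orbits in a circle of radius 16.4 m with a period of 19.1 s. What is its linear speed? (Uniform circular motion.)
v = 2πr/T = 2π×16.4/19.1 = 5.39 m/s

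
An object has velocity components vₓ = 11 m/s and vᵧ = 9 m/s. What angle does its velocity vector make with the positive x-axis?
θ = arctan(vᵧ/vₓ) = arctan(9/11) = 39.29°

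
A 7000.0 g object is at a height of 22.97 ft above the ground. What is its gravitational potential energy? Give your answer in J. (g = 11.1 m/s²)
PE = mgh = 7 kg × 11.1 m/s² × 7.001 m = 544 J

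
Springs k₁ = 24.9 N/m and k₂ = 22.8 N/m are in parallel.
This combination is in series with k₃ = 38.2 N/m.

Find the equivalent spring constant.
k₁₂ = k₁ + k₂ = 47.7 N/m (parallel)
1/k_eq = 1/k₁₂ + 1/k₃ → k_eq = 21.21 N/m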